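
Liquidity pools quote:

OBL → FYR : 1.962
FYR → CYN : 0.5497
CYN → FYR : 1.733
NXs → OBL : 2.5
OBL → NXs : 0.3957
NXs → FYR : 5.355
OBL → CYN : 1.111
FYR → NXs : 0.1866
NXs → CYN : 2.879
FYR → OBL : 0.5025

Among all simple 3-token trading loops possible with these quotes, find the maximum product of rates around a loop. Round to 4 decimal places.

1.0648

NXs→FYR→OBL→NXs: 5.355 × 0.5025 × 0.3957 = 1.06478
FYR→OBL→CYN→FYR: 0.5025 × 1.111 × 1.733 = 0.96749
NXs→CYN→FYR→NXs: 2.879 × 1.733 × 0.1866 = 0.93100
NXs→OBL→FYR→NXs: 2.5 × 1.962 × 0.1866 = 0.91527
Maximum is NXs→FYR→OBL→NXs at 1.0648; arbitrage exists.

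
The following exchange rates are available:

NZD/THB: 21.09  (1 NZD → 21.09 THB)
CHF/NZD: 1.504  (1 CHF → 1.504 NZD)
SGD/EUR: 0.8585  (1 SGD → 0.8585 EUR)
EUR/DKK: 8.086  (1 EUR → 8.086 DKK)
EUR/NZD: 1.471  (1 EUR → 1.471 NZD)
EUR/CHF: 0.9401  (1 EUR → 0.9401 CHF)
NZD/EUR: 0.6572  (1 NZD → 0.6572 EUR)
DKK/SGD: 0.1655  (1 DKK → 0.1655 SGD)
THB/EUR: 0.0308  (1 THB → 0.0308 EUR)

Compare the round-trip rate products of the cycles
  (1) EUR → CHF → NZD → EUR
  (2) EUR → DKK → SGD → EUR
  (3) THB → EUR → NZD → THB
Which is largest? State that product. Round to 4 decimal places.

(1) 0.9401 × 1.504 × 0.6572 = 0.92922
(2) 8.086 × 0.1655 × 0.8585 = 1.14887
(3) 0.0308 × 1.471 × 21.09 = 0.95552
Highest is cycle (2) at 1.1489 (>1, arbitrage).

1.1489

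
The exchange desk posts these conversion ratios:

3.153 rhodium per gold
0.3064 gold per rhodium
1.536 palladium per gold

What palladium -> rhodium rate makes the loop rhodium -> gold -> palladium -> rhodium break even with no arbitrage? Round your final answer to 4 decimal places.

Known legs of the cycle: 0.3064 × 1.536 = 0.4706304
For no arbitrage the full-cycle product must be 1, so the missing rate is 1 / 0.4706304 ≈ 2.124810.

2.1248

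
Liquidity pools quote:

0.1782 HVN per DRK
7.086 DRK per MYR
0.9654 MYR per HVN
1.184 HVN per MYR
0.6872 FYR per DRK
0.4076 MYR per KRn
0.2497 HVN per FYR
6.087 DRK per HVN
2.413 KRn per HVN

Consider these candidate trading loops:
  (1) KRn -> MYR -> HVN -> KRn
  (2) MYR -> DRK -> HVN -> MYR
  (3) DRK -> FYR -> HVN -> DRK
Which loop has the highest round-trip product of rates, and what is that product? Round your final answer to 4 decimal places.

(1) 0.4076 × 1.184 × 2.413 = 1.16451
(2) 7.086 × 0.1782 × 0.9654 = 1.21903
(3) 0.6872 × 0.2497 × 6.087 = 1.04449
Highest is cycle (2) at 1.2190 (>1, arbitrage).

1.2190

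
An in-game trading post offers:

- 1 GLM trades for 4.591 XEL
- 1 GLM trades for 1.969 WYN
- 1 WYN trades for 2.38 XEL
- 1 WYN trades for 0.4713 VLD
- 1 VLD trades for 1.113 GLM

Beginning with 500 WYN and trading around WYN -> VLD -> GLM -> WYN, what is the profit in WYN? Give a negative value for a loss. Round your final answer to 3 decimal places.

16.426

500 WYN × 0.4713 = 235.65 VLD
235.65 VLD × 1.113 = 262.27845 GLM
262.27845 GLM × 1.969 = 516.42626805 WYN
Net change: 516.42626805 − 500 = 16.42626805 WYN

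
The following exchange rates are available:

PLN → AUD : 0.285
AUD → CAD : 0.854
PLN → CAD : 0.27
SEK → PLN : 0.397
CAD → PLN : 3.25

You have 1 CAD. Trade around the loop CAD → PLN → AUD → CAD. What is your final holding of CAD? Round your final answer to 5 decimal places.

1 CAD × 3.25 = 3.25 PLN
3.25 PLN × 0.285 = 0.92625 AUD
0.92625 AUD × 0.854 = 0.7910175 CAD

0.79102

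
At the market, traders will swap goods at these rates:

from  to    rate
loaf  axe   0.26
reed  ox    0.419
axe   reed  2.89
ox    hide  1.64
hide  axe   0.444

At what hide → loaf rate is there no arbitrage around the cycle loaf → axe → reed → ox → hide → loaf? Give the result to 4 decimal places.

1.9367

Known legs of the cycle: 0.26 × 2.89 × 0.419 × 1.64 = 0.516332024
For no arbitrage the full-cycle product must be 1, so the missing rate is 1 / 0.516332024 ≈ 1.936738.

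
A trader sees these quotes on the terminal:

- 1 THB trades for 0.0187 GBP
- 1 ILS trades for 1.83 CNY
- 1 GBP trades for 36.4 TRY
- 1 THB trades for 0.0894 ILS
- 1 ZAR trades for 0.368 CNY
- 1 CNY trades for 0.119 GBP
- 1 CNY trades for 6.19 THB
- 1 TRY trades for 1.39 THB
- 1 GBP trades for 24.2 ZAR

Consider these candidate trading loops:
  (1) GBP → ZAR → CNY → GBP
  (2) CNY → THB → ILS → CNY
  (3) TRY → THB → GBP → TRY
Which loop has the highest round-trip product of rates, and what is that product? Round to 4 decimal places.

(1) 24.2 × 0.368 × 0.119 = 1.05977
(2) 6.19 × 0.0894 × 1.83 = 1.01270
(3) 1.39 × 0.0187 × 36.4 = 0.94615
Highest is cycle (1) at 1.0598 (>1, arbitrage).

1.0598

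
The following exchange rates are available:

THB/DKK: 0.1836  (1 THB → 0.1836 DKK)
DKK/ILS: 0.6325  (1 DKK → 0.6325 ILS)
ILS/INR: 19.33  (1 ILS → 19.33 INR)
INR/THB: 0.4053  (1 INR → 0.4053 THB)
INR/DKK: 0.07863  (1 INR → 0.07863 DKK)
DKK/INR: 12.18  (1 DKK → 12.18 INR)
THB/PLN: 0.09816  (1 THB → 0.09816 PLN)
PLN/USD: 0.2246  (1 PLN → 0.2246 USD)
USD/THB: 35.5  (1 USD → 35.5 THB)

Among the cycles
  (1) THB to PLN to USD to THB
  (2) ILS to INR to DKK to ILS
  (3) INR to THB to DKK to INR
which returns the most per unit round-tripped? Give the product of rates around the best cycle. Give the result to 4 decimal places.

0.9613

(1) 0.09816 × 0.2246 × 35.5 = 0.78266
(2) 19.33 × 0.07863 × 0.6325 = 0.96135
(3) 0.4053 × 0.1836 × 12.18 = 0.90635
Highest is cycle (2) at 0.9613 (≤1, no arbitrage).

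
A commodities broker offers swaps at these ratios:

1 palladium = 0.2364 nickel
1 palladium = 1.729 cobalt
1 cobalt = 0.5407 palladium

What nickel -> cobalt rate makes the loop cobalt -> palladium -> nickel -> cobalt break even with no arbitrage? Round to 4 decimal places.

7.8234

Known legs of the cycle: 0.5407 × 0.2364 = 0.12782148
For no arbitrage the full-cycle product must be 1, so the missing rate is 1 / 0.12782148 ≈ 7.823411.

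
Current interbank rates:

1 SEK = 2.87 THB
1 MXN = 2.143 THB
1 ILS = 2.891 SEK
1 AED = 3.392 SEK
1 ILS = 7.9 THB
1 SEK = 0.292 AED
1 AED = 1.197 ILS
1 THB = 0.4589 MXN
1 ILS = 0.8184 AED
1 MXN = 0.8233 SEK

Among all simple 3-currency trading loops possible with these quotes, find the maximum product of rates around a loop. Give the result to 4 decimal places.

MXN→SEK→THB→MXN: 0.8233 × 2.87 × 0.4589 = 1.08432
ILS→SEK→AED→ILS: 2.891 × 0.292 × 1.197 = 1.01047
Maximum is MXN→SEK→THB→MXN at 1.0843; arbitrage exists.

1.0843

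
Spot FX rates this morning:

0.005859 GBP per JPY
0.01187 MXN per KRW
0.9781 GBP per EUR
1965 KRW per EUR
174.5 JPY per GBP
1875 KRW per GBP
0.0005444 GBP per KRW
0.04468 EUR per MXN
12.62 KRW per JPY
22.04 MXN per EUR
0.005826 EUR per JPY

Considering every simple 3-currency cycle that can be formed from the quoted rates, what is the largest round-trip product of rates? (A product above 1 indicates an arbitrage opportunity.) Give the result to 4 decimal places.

KRW→GBP→JPY→KRW: 0.0005444 × 174.5 × 12.62 = 1.19887
KRW→MXN→EUR→KRW: 0.01187 × 0.04468 × 1965 = 1.04214
GBP→JPY→EUR→GBP: 174.5 × 0.005826 × 0.9781 = 0.99437
Maximum is KRW→GBP→JPY→KRW at 1.1989; arbitrage exists.

1.1989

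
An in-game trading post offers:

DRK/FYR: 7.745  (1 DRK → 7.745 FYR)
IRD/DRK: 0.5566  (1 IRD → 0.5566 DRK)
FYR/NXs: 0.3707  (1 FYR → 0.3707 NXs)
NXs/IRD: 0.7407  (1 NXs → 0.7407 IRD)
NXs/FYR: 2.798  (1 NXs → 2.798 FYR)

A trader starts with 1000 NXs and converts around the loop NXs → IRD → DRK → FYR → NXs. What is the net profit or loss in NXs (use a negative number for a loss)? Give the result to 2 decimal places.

1000 NXs × 0.7407 = 740.7 IRD
740.7 IRD × 0.5566 = 412.27362 DRK
412.27362 DRK × 7.745 = 3193.0591869 FYR
3193.0591869 FYR × 0.3707 = 1183.66704058383 NXs
Net change: 1183.66704058383 − 1000 = 183.66704058383 NXs

183.67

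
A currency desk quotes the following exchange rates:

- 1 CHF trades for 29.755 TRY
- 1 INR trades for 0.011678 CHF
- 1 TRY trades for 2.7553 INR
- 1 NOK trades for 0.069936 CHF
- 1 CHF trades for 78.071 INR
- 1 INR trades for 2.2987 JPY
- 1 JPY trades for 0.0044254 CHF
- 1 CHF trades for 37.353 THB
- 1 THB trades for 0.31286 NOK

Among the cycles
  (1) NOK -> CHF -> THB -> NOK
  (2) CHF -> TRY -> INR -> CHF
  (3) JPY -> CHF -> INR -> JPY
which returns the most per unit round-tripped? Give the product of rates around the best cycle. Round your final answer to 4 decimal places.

(1) 0.069936 × 37.353 × 0.31286 = 0.81729
(2) 29.755 × 2.7553 × 0.011678 = 0.95741
(3) 0.0044254 × 78.071 × 2.2987 = 0.79419
Highest is cycle (2) at 0.9574 (≤1, no arbitrage).

0.9574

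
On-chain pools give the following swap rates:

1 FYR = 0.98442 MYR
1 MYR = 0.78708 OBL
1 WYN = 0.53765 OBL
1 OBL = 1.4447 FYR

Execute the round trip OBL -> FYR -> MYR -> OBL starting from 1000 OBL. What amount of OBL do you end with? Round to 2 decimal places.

1119.38

1000 OBL × 1.4447 = 1444.7 FYR
1444.7 FYR × 0.98442 = 1422.191574 MYR
1422.191574 MYR × 0.78708 = 1119.37854406392 OBL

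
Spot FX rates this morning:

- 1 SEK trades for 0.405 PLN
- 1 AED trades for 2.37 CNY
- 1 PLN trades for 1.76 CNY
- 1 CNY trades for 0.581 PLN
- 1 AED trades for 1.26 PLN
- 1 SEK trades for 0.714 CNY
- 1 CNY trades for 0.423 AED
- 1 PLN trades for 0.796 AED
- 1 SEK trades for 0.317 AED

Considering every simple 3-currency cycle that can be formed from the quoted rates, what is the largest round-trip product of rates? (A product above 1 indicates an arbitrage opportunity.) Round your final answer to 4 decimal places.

1.0961

AED→CNY→PLN→AED: 2.37 × 0.581 × 0.796 = 1.09607
AED→PLN→CNY→AED: 1.26 × 1.76 × 0.423 = 0.93804
Maximum is AED→CNY→PLN→AED at 1.0961; arbitrage exists.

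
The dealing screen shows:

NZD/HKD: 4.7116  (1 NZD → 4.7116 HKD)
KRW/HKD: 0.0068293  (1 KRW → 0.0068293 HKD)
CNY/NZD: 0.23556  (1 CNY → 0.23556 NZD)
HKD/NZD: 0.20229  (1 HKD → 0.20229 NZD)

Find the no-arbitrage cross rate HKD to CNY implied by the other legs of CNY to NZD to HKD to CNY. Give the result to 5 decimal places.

0.90101

Known legs of the cycle: 0.23556 × 4.7116 = 1.109864496
For no arbitrage the full-cycle product must be 1, so the missing rate is 1 / 1.109864496 ≈ 0.9010109.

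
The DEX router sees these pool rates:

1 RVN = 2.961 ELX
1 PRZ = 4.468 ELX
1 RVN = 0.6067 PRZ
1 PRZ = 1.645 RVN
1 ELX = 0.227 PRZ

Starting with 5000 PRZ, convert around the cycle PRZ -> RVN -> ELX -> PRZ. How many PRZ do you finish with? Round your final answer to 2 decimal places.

5528.41

5000 PRZ × 1.645 = 8225 RVN
8225 RVN × 2.961 = 24354.225 ELX
24354.225 ELX × 0.227 = 5528.409075 PRZ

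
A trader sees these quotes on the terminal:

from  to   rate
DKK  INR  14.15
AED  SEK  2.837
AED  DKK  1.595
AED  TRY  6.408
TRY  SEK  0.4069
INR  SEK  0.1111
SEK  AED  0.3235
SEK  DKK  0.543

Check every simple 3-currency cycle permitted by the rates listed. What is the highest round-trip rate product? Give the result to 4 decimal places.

SEK→DKK→INR→SEK: 0.543 × 14.15 × 0.1111 = 0.85363
SEK→AED→TRY→SEK: 0.3235 × 6.408 × 0.4069 = 0.84350
Maximum is SEK→DKK→INR→SEK at 0.8536; no arbitrage — every cycle loses value.

0.8536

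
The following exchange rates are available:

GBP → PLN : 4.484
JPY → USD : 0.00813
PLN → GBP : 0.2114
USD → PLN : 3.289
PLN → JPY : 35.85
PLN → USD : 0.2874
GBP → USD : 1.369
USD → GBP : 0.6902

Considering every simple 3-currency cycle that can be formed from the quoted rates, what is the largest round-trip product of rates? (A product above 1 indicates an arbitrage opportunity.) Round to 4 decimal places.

0.9586

JPY→USD→PLN→JPY: 0.00813 × 3.289 × 35.85 = 0.95861
USD→PLN→GBP→USD: 3.289 × 0.2114 × 1.369 = 0.95186
USD→GBP→PLN→USD: 0.6902 × 4.484 × 0.2874 = 0.88946
Maximum is JPY→USD→PLN→JPY at 0.9586; no arbitrage — every cycle loses value.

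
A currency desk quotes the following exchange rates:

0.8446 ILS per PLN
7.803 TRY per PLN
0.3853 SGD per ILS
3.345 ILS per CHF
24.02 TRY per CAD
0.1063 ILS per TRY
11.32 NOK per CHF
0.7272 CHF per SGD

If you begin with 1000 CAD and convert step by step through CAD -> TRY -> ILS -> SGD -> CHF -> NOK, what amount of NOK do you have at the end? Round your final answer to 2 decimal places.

1000 CAD × 24.02 = 24020 TRY
24020 TRY × 0.1063 = 2553.326 ILS
2553.326 ILS × 0.3853 = 983.7965078 SGD
983.7965078 SGD × 0.7272 = 715.41682047216 CHF
715.41682047216 CHF × 11.32 = 8098.5184077448512 NOK

8098.52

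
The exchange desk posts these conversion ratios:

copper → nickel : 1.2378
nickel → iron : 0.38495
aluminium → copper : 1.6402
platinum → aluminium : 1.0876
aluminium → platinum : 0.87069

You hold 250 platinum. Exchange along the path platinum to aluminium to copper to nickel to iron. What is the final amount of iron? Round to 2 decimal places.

212.50

250 platinum × 1.0876 = 271.9 aluminium
271.9 aluminium × 1.6402 = 445.97038 copper
445.97038 copper × 1.2378 = 552.022136364 nickel
552.022136364 nickel × 0.38495 = 212.5009213933218 iron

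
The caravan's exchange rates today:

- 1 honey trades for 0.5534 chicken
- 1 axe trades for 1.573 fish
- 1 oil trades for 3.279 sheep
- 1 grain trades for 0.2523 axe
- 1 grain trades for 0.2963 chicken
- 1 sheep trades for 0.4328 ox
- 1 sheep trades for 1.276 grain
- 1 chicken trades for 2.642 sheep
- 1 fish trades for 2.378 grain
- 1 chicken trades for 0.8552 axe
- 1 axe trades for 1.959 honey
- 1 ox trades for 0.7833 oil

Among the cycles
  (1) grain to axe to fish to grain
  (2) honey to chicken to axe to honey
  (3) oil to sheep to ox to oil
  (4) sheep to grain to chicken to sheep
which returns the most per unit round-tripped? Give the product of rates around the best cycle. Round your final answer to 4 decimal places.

1.1116

(1) 0.2523 × 1.573 × 2.378 = 0.94375
(2) 0.5534 × 0.8552 × 1.959 = 0.92713
(3) 3.279 × 0.4328 × 0.7833 = 1.11162
(4) 1.276 × 0.2963 × 2.642 = 0.99888
Highest is cycle (3) at 1.1116 (>1, arbitrage).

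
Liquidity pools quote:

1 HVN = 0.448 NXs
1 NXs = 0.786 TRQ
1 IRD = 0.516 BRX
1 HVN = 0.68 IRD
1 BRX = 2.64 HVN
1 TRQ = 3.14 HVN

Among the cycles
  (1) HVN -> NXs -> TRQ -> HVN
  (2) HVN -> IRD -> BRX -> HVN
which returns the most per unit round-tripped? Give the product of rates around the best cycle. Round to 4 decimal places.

(1) 0.448 × 0.786 × 3.14 = 1.10568
(2) 0.68 × 0.516 × 2.64 = 0.92632
Highest is cycle (1) at 1.1057 (>1, arbitrage).

1.1057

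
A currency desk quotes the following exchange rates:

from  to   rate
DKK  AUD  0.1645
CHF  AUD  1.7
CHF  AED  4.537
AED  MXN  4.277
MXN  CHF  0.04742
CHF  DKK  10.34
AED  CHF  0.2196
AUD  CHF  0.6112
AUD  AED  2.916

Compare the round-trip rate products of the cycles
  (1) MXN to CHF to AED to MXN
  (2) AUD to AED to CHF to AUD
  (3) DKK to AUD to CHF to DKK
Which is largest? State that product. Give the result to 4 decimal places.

(1) 0.04742 × 4.537 × 4.277 = 0.92017
(2) 2.916 × 0.2196 × 1.7 = 1.08860
(3) 0.1645 × 0.6112 × 10.34 = 1.03961
Highest is cycle (2) at 1.0886 (>1, arbitrage).

1.0886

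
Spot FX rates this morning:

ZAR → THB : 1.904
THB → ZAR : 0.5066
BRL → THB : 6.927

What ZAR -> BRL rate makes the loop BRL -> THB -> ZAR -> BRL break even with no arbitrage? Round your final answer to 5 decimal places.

0.28496

Known legs of the cycle: 6.927 × 0.5066 = 3.5092182
For no arbitrage the full-cycle product must be 1, so the missing rate is 1 / 3.5092182 ≈ 0.2849638.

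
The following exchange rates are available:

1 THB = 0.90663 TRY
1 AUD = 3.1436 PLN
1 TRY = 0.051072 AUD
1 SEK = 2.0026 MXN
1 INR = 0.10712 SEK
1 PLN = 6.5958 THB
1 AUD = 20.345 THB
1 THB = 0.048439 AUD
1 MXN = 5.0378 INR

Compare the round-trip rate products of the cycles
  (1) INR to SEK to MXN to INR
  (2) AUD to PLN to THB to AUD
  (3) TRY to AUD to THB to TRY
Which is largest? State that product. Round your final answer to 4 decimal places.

1.0807

(1) 0.10712 × 2.0026 × 5.0378 = 1.08070
(2) 3.1436 × 6.5958 × 0.048439 = 1.00436
(3) 0.051072 × 20.345 × 0.90663 = 0.94204
Highest is cycle (1) at 1.0807 (>1, arbitrage).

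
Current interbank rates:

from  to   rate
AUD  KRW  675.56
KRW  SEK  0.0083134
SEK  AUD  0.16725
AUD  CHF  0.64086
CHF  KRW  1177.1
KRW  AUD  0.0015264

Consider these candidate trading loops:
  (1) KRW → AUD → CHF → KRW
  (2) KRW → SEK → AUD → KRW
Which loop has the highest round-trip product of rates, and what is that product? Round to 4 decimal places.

1.1514

(1) 0.0015264 × 0.64086 × 1177.1 = 1.15145
(2) 0.0083134 × 0.16725 × 675.56 = 0.93931
Highest is cycle (1) at 1.1514 (>1, arbitrage).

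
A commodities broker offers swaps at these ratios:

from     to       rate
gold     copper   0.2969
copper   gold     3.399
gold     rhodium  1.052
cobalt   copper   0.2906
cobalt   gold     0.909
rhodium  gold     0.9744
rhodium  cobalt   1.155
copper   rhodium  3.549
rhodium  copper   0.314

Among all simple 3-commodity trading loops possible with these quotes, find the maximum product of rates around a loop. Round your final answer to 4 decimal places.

1.1912

cobalt→copper→rhodium→cobalt: 0.2906 × 3.549 × 1.155 = 1.19120
gold→rhodium→copper→gold: 1.052 × 0.314 × 3.399 = 1.12278
cobalt→gold→rhodium→cobalt: 0.909 × 1.052 × 1.155 = 1.10449
gold→copper→rhodium→gold: 0.2969 × 3.549 × 0.9744 = 1.02672
Maximum is cobalt→copper→rhodium→cobalt at 1.1912; arbitrage exists.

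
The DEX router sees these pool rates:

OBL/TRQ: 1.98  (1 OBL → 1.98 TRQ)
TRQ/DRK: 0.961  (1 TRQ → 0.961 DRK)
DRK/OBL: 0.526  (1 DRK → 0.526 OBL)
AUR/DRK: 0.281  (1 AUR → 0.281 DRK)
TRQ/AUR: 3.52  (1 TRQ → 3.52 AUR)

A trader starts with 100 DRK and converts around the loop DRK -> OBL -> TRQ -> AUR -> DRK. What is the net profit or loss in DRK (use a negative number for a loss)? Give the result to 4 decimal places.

100 DRK × 0.526 = 52.6 OBL
52.6 OBL × 1.98 = 104.148 TRQ
104.148 TRQ × 3.52 = 366.60096 AUR
366.60096 AUR × 0.281 = 103.01486976 DRK
Net change: 103.01486976 − 100 = 3.01486976 DRK

3.0149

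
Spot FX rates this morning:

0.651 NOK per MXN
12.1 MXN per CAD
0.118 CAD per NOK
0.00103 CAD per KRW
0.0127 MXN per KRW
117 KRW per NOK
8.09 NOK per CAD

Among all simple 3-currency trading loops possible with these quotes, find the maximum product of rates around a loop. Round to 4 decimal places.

0.9749

KRW→CAD→NOK→KRW: 0.00103 × 8.09 × 117 = 0.97493
MXN→NOK→KRW→MXN: 0.651 × 117 × 0.0127 = 0.96732
MXN→NOK→CAD→MXN: 0.651 × 0.118 × 12.1 = 0.92950
Maximum is KRW→CAD→NOK→KRW at 0.9749; no arbitrage — every cycle loses value.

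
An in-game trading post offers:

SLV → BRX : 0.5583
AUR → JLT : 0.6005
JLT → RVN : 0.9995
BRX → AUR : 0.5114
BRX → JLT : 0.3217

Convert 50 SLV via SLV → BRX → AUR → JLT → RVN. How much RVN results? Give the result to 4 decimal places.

50 SLV × 0.5583 = 27.915 BRX
27.915 BRX × 0.5114 = 14.275731 AUR
14.275731 AUR × 0.6005 = 8.5725764655 JLT
8.5725764655 JLT × 0.9995 = 8.56829017726725 RVN

8.5683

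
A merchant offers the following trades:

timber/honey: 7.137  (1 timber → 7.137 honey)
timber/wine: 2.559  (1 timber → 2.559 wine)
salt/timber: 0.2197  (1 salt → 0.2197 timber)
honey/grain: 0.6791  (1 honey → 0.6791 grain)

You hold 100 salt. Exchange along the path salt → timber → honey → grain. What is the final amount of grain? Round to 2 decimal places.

100 salt × 0.2197 = 21.97 timber
21.97 timber × 7.137 = 156.79989 honey
156.79989 honey × 0.6791 = 106.482805299 grain

106.48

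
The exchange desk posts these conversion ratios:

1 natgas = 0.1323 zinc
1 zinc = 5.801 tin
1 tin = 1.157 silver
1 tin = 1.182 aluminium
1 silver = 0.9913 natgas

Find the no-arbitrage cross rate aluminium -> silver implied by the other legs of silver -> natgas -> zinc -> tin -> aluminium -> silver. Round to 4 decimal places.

1.1120

Known legs of the cycle: 0.9913 × 0.1323 × 5.801 × 1.182 = 0.89926003395018
For no arbitrage the full-cycle product must be 1, so the missing rate is 1 / 0.89926003395018 ≈ 1.112025.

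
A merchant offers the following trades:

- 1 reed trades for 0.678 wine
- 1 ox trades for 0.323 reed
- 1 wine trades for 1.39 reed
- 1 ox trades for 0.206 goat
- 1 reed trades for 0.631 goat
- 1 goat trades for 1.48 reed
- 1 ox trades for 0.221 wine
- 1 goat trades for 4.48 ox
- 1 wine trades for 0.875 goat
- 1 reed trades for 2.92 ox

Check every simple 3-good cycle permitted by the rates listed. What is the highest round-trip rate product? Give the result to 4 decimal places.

ox→reed→goat→ox: 0.323 × 0.631 × 4.48 = 0.91308
ox→wine→reed→ox: 0.221 × 1.39 × 2.92 = 0.89699
ox→goat→reed→ox: 0.206 × 1.48 × 2.92 = 0.89025
wine→goat→reed→wine: 0.875 × 1.48 × 0.678 = 0.87801
ox→wine→goat→ox: 0.221 × 0.875 × 4.48 = 0.86632
Maximum is ox→reed→goat→ox at 0.9131; no arbitrage — every cycle loses value.

0.9131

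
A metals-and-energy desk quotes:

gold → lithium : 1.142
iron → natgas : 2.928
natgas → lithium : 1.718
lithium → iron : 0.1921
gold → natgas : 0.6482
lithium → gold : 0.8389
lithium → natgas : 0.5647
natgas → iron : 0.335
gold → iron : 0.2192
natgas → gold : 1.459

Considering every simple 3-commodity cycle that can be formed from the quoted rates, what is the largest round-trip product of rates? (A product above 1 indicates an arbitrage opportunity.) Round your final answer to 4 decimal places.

0.9663

natgas→lithium→iron→natgas: 1.718 × 0.1921 × 2.928 = 0.96632
natgas→gold→lithium→natgas: 1.459 × 1.142 × 0.5647 = 0.94089
natgas→gold→iron→natgas: 1.459 × 0.2192 × 2.928 = 0.93641
natgas→lithium→gold→natgas: 1.718 × 0.8389 × 0.6482 = 0.93421
Maximum is natgas→lithium→iron→natgas at 0.9663; no arbitrage — every cycle loses value.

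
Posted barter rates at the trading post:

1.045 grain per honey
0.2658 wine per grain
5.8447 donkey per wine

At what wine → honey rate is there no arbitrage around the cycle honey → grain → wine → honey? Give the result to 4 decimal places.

Known legs of the cycle: 1.045 × 0.2658 = 0.277761
For no arbitrage the full-cycle product must be 1, so the missing rate is 1 / 0.277761 ≈ 3.600217.

3.6002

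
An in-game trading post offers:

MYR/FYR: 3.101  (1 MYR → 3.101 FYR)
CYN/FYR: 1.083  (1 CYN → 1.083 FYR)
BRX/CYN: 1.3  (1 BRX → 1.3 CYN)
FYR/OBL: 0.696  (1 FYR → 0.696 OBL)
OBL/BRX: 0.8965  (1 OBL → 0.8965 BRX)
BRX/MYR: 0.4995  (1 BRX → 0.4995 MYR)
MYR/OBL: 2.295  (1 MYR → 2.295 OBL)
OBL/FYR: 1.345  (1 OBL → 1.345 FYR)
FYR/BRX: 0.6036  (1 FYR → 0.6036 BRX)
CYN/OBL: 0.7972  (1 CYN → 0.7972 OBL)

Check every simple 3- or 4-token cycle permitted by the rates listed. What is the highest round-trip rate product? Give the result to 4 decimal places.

1.0277

MYR→OBL→BRX→MYR: 2.295 × 0.8965 × 0.4995 = 1.02771
MYR→FYR→OBL→BRX→MYR: 3.101 × 0.696 × 0.8965 × 0.4995 = 0.96649
MYR→FYR→BRX→MYR: 3.101 × 0.6036 × 0.4995 = 0.93495
MYR→OBL→FYR→BRX→MYR: 2.295 × 1.345 × 0.6036 × 0.4995 = 0.93066
CYN→OBL→BRX→CYN: 0.7972 × 0.8965 × 1.3 = 0.92910
CYN→FYR→OBL→BRX→CYN: 1.083 × 0.696 × 0.8965 × 1.3 = 0.87848
CYN→FYR→BRX→CYN: 1.083 × 0.6036 × 1.3 = 0.84981
CYN→OBL→FYR→BRX→CYN: 0.7972 × 1.345 × 0.6036 × 1.3 = 0.84136
Maximum is MYR→OBL→BRX→MYR at 1.0277; arbitrage exists.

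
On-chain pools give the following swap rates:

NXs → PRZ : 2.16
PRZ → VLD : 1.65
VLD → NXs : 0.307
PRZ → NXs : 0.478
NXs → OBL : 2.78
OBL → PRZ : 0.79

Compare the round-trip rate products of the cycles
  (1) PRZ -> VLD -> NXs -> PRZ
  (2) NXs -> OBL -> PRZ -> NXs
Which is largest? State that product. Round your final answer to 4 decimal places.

(1) 1.65 × 0.307 × 2.16 = 1.09415
(2) 2.78 × 0.79 × 0.478 = 1.04978
Highest is cycle (1) at 1.0941 (>1, arbitrage).

1.0941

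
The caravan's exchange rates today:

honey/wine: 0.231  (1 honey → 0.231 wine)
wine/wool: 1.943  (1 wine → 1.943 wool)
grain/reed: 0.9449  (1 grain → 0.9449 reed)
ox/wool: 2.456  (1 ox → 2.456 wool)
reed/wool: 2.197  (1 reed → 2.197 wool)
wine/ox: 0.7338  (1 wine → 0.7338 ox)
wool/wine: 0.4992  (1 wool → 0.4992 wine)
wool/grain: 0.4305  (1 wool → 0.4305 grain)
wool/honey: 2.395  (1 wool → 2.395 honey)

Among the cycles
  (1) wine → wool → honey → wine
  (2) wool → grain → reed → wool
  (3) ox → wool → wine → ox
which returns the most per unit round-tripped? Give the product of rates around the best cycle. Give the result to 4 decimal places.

1.0750

(1) 1.943 × 2.395 × 0.231 = 1.07496
(2) 0.4305 × 0.9449 × 2.197 = 0.89369
(3) 2.456 × 0.4992 × 0.7338 = 0.89966
Highest is cycle (1) at 1.0750 (>1, arbitrage).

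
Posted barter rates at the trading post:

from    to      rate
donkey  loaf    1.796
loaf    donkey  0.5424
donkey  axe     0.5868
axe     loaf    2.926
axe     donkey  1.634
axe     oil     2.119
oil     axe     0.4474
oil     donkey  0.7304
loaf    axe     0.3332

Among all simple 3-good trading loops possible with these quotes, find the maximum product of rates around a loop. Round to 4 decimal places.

donkey→loaf→axe→donkey: 1.796 × 0.3332 × 1.634 = 0.97783
donkey→axe→loaf→donkey: 0.5868 × 2.926 × 0.5424 = 0.93129
oil→donkey→axe→oil: 0.7304 × 0.5868 × 2.119 = 0.90820
Maximum is donkey→loaf→axe→donkey at 0.9778; no arbitrage — every cycle loses value.

0.9778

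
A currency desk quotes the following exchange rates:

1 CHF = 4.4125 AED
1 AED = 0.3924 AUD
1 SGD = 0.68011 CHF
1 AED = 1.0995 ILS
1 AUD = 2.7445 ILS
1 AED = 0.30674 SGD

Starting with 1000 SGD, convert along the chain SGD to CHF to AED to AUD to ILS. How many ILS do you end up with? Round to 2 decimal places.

3231.89

1000 SGD × 0.68011 = 680.11 CHF
680.11 CHF × 4.4125 = 3000.985375 AED
3000.985375 AED × 0.3924 = 1177.58666115 AUD
1177.58666115 AUD × 2.7445 = 3231.886591526175 ILS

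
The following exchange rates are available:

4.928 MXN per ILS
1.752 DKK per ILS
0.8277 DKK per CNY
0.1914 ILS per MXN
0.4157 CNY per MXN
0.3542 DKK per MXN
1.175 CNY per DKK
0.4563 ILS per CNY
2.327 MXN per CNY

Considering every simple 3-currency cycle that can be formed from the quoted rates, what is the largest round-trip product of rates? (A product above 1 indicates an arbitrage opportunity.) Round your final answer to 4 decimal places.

MXN→DKK→CNY→MXN: 0.3542 × 1.175 × 2.327 = 0.96846
DKK→CNY→ILS→DKK: 1.175 × 0.4563 × 1.752 = 0.93934
MXN→CNY→ILS→MXN: 0.4157 × 0.4563 × 4.928 = 0.93476
Maximum is MXN→DKK→CNY→MXN at 0.9685; no arbitrage — every cycle loses value.

0.9685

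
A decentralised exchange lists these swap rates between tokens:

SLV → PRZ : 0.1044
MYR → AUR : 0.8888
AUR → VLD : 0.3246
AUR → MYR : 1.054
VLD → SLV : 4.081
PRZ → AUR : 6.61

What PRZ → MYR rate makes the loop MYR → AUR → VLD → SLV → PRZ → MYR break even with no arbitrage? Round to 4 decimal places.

Known legs of the cycle: 0.8888 × 0.3246 × 4.081 × 0.1044 = 0.122919180132672
For no arbitrage the full-cycle product must be 1, so the missing rate is 1 / 0.122919180132672 ≈ 8.135427.

8.1354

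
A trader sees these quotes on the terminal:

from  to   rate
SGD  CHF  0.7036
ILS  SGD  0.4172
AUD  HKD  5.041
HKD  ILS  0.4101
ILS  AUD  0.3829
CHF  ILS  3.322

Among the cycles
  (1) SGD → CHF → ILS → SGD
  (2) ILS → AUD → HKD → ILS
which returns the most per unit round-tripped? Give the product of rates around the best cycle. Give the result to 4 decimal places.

0.9751

(1) 0.7036 × 3.322 × 0.4172 = 0.97515
(2) 0.3829 × 5.041 × 0.4101 = 0.79157
Highest is cycle (1) at 0.9751 (≤1, no arbitrage).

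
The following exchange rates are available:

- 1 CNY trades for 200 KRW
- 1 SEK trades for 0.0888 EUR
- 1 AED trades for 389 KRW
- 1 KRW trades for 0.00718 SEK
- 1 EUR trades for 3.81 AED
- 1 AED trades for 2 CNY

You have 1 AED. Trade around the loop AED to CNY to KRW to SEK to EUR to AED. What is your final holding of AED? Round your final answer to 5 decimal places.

0.97168

1 AED × 2 = 2 CNY
2 CNY × 200 = 400 KRW
400 KRW × 0.00718 = 2.872 SEK
2.872 SEK × 0.0888 = 0.2550336 EUR
0.2550336 EUR × 3.81 = 0.971678016 AED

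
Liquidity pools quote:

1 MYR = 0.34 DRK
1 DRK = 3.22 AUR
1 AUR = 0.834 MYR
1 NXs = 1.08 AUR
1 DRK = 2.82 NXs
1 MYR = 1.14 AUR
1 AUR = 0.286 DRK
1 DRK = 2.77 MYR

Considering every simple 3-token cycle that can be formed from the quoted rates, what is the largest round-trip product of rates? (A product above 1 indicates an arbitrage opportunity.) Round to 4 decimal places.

DRK→AUR→MYR→DRK: 3.22 × 0.834 × 0.34 = 0.91306
DRK→MYR→AUR→DRK: 2.77 × 1.14 × 0.286 = 0.90313
DRK→NXs→AUR→DRK: 2.82 × 1.08 × 0.286 = 0.87104
Maximum is DRK→AUR→MYR→DRK at 0.9131; no arbitrage — every cycle loses value.

0.9131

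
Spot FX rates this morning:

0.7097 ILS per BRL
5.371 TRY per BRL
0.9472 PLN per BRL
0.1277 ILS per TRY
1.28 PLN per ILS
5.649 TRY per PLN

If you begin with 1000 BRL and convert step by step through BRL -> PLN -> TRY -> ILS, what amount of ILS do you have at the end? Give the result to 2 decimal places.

683.29

1000 BRL × 0.9472 = 947.2 PLN
947.2 PLN × 5.649 = 5350.7328 TRY
5350.7328 TRY × 0.1277 = 683.28857856 ILS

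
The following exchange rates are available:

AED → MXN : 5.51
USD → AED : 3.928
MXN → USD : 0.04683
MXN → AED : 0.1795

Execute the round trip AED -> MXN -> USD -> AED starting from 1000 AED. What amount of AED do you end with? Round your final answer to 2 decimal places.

1013.55

1000 AED × 5.51 = 5510 MXN
5510 MXN × 0.04683 = 258.0333 USD
258.0333 USD × 3.928 = 1013.5548024 AED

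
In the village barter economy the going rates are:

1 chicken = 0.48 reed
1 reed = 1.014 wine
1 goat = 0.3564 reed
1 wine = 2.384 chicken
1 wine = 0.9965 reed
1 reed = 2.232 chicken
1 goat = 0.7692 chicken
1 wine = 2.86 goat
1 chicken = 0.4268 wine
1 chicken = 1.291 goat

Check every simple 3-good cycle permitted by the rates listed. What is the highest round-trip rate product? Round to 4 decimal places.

wine→chicken→reed→wine: 2.384 × 0.48 × 1.014 = 1.16034
wine→goat→reed→wine: 2.86 × 0.3564 × 1.014 = 1.03357
goat→reed→chicken→goat: 0.3564 × 2.232 × 1.291 = 1.02697
wine→reed→chicken→wine: 0.9965 × 2.232 × 0.4268 = 0.94928
wine→goat→chicken→wine: 2.86 × 0.7692 × 0.4268 = 0.93892
Maximum is wine→chicken→reed→wine at 1.1603; arbitrage exists.

1.1603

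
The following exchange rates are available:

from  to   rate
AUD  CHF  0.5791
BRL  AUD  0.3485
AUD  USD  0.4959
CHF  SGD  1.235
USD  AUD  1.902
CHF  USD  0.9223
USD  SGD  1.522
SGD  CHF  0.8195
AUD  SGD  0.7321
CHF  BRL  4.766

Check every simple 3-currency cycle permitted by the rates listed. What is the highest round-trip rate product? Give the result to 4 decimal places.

1.1504

USD→SGD→CHF→USD: 1.522 × 0.8195 × 0.9223 = 1.15037
USD→AUD→CHF→USD: 1.902 × 0.5791 × 0.9223 = 1.01587
BRL→AUD→CHF→BRL: 0.3485 × 0.5791 × 4.766 = 0.96186
Maximum is USD→SGD→CHF→USD at 1.1504; arbitrage exists.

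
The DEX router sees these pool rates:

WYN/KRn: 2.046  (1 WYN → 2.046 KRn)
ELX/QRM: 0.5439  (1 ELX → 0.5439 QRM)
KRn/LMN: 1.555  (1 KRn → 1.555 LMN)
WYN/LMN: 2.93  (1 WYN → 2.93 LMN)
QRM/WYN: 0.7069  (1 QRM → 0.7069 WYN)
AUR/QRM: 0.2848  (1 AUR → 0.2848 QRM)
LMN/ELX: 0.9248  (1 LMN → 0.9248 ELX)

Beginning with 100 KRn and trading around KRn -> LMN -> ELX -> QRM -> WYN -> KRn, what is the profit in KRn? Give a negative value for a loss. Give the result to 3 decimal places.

100 KRn × 1.555 = 155.5 LMN
155.5 LMN × 0.9248 = 143.8064 ELX
143.8064 ELX × 0.5439 = 78.21630096 QRM
78.21630096 QRM × 0.7069 = 55.291103148624 WYN
55.291103148624 WYN × 2.046 = 113.125597042084704 KRn
Net change: 113.125597042084704 − 100 = 13.125597042084704 KRn

13.126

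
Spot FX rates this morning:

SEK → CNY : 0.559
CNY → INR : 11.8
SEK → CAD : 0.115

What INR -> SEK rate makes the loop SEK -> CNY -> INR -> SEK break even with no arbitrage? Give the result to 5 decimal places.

Known legs of the cycle: 0.559 × 11.8 = 6.5962
For no arbitrage the full-cycle product must be 1, so the missing rate is 1 / 6.5962 ≈ 0.1516024.

0.15160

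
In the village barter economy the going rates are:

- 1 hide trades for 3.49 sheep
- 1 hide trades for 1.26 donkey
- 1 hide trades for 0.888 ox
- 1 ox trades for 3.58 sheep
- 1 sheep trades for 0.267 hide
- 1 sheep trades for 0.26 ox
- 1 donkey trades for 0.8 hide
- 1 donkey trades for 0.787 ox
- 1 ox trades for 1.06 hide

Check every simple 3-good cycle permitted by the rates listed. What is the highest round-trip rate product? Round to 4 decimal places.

donkey→ox→hide→donkey: 0.787 × 1.06 × 1.26 = 1.05112
sheep→ox→hide→sheep: 0.26 × 1.06 × 3.49 = 0.96184
sheep→hide→ox→sheep: 0.267 × 0.888 × 3.58 = 0.84880
Maximum is donkey→ox→hide→donkey at 1.0511; arbitrage exists.

1.0511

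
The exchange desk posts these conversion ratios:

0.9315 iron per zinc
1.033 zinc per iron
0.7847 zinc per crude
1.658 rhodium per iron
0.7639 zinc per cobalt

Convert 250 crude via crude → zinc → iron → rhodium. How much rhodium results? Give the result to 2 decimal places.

302.98

250 crude × 0.7847 = 196.175 zinc
196.175 zinc × 0.9315 = 182.7370125 iron
182.7370125 iron × 1.658 = 302.977966725 rhodium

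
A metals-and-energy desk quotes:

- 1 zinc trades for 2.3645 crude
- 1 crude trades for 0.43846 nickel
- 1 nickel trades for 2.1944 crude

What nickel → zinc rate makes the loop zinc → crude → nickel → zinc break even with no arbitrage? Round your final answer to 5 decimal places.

Known legs of the cycle: 2.3645 × 0.43846 = 1.03673867
For no arbitrage the full-cycle product must be 1, so the missing rate is 1 / 1.03673867 ≈ 0.9645632.

0.96456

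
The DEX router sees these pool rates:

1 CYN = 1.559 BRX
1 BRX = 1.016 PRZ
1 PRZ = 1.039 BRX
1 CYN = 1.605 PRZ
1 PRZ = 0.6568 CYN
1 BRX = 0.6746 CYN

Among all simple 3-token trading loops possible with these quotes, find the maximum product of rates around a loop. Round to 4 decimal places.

BRX→CYN→PRZ→BRX: 0.6746 × 1.605 × 1.039 = 1.12496
BRX→PRZ→CYN→BRX: 1.016 × 0.6568 × 1.559 = 1.04033
Maximum is BRX→CYN→PRZ→BRX at 1.1250; arbitrage exists.

1.1250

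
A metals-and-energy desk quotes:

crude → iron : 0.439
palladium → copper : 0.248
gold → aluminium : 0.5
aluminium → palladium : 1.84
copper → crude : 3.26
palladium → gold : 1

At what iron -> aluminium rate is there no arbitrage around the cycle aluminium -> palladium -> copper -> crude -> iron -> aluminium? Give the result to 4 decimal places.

Known legs of the cycle: 1.84 × 0.248 × 3.26 × 0.439 = 0.6530578048
For no arbitrage the full-cycle product must be 1, so the missing rate is 1 / 0.6530578048 ≈ 1.531258.

1.5313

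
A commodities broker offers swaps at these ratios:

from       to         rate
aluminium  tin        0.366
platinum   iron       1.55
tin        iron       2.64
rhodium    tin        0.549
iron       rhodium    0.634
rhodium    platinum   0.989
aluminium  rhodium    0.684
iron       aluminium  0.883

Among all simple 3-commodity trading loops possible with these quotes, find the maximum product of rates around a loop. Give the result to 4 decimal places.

iron→rhodium→platinum→iron: 0.634 × 0.989 × 1.55 = 0.97189
iron→rhodium→tin→iron: 0.634 × 0.549 × 2.64 = 0.91889
iron→aluminium→tin→iron: 0.883 × 0.366 × 2.64 = 0.85319
Maximum is iron→rhodium→platinum→iron at 0.9719; no arbitrage — every cycle loses value.

0.9719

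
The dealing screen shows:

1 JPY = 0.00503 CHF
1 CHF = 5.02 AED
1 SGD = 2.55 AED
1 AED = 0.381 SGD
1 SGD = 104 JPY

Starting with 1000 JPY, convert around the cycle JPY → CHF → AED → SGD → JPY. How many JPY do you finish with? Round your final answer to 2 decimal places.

1000 JPY × 0.00503 = 5.03 CHF
5.03 CHF × 5.02 = 25.2506 AED
25.2506 AED × 0.381 = 9.6204786 SGD
9.6204786 SGD × 104 = 1000.5297744 JPY

1000.53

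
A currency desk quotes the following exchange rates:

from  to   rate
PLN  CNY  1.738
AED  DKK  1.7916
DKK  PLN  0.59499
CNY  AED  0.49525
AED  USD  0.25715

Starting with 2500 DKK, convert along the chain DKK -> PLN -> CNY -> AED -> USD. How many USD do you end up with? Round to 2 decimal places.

2500 DKK × 0.59499 = 1487.475 PLN
1487.475 PLN × 1.738 = 2585.23155 CNY
2585.23155 CNY × 0.49525 = 1280.3359251375 AED
1280.3359251375 AED × 0.25715 = 329.238383149108125 USD

329.24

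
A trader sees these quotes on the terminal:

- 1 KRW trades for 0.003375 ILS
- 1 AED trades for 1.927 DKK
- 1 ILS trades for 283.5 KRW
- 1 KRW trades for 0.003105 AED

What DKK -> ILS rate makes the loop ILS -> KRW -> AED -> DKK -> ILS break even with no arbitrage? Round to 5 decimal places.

Known legs of the cycle: 283.5 × 0.003105 × 1.927 = 1.6962754725
For no arbitrage the full-cycle product must be 1, so the missing rate is 1 / 1.6962754725 ≈ 0.5895269.

0.58953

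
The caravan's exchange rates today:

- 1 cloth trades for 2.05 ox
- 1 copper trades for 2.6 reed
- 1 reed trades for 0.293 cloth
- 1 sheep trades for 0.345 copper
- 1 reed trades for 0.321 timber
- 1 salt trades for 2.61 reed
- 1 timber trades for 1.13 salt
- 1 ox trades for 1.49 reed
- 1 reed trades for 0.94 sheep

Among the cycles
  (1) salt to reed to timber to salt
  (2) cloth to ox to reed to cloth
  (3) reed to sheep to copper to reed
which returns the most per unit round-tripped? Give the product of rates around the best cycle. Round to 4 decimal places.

0.9467

(1) 2.61 × 0.321 × 1.13 = 0.94673
(2) 2.05 × 1.49 × 0.293 = 0.89497
(3) 0.94 × 0.345 × 2.6 = 0.84318
Highest is cycle (1) at 0.9467 (≤1, no arbitrage).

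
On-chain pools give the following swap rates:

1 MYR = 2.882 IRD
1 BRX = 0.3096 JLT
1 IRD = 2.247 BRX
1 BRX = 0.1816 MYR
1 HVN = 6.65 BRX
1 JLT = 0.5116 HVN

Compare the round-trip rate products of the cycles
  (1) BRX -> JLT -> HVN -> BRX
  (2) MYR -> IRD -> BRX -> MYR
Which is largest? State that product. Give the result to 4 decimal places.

(1) 0.3096 × 0.5116 × 6.65 = 1.05330
(2) 2.882 × 2.247 × 0.1816 = 1.17602
Highest is cycle (2) at 1.1760 (>1, arbitrage).

1.1760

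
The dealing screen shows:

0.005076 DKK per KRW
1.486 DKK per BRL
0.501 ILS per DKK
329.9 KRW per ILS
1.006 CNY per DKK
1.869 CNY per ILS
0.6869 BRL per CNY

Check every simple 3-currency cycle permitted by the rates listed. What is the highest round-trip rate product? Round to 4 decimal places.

CNY→BRL→DKK→CNY: 0.6869 × 1.486 × 1.006 = 1.02686
KRW→DKK→ILS→KRW: 0.005076 × 0.501 × 329.9 = 0.83896
Maximum is CNY→BRL→DKK→CNY at 1.0269; arbitrage exists.

1.0269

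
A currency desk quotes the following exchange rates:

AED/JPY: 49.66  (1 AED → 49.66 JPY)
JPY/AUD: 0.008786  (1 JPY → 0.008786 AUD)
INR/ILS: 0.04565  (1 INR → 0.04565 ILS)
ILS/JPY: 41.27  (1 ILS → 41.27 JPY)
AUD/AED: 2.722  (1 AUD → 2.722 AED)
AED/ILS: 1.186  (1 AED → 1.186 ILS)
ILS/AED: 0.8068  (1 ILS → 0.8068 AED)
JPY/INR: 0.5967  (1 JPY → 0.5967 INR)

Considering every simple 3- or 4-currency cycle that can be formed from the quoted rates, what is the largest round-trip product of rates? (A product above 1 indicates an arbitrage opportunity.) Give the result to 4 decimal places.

1.1876

AED→JPY→AUD→AED: 49.66 × 0.008786 × 2.722 = 1.18764
AED→ILS→JPY→AUD→AED: 1.186 × 41.27 × 0.008786 × 2.722 = 1.17057
JPY→INR→ILS→JPY: 0.5967 × 0.04565 × 41.27 = 1.12417
AED→JPY→INR→ILS→AED: 49.66 × 0.5967 × 0.04565 × 0.8068 = 1.09136
Maximum is AED→JPY→AUD→AED at 1.1876; arbitrage exists.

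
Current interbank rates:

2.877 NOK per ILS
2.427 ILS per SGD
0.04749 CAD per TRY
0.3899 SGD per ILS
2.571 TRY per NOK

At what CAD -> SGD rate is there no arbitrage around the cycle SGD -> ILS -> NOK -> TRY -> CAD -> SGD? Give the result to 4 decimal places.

1.1730

Known legs of the cycle: 2.427 × 2.877 × 2.571 × 0.04749 = 0.85253827214241
For no arbitrage the full-cycle product must be 1, so the missing rate is 1 / 0.85253827214241 ≈ 1.172968.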